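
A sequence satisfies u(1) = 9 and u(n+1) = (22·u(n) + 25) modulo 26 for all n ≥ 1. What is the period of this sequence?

3

u(1) = 9; u(2) = 15; u(3) = 17; u(4) = 9.
The sequence repeats with period 3.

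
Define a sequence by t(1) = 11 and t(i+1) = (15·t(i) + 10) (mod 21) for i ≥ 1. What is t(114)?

7

We have t(1) = 11, t(2) = 7, t(3) = 10, t(4) = 13, t(5) = 16, t(6) = 19, t(7) = 1, t(8) = 4, t(9) = 7.
Since t(9) = t(2) = 7, the sequence is eventually periodic: after a pre-period of length 1 it cycles with period 7.
For i ≥ 2, t(i) depends only on (i - 2) mod 7. (114 - 2) mod 7 = 0, so t(114) = t(2) = 7.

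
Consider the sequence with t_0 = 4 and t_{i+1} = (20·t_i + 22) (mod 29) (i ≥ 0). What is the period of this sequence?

Listing terms: t_0 = 4, t_1 = 15, t_2 = 3, t_3 = 24, t_4 = 9, t_5 = 28, t_6 = 2, t_7 = 4.
The sequence repeats with period 7.

7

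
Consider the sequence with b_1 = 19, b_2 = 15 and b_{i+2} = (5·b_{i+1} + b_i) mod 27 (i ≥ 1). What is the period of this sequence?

8

We have b_1 = 19; b_2 = 15; b_3 = 13; b_4 = 26; b_5 = 8; b_6 = 12; b_7 = 14; b_8 = 1; b_9 = 19; b_{10} = 15.
Since (b_9, b_{10}) = (b_1, b_2) = (19, 15) (two consecutive terms determine the rest), the sequence is periodic with period 8.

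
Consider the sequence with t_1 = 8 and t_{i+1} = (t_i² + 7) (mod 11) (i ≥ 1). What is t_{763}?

8

Listing terms: t_1 = 8, t_2 = 5, t_3 = 10, t_4 = 8.
Since t_4 = t_1 = 8, the sequence is periodic with period 3.
So t_{763} = t_{1 + ((763-1) mod 3)} = t_1 = 8.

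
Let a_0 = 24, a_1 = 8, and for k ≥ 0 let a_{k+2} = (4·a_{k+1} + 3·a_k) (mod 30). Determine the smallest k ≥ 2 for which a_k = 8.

5

a_0 = 24,  a_1 = 8,  a_2 = 14,  a_3 = 20,  a_4 = 2,  a_5 = 8,  a_6 = 8,  a_7 = 26,  a_8 = 8,  a_9 = 20,  a_{10} = 14,  a_{11} = 26,  a_{12} = 26,  a_{13} = 2,  a_{14} = 26,  a_{15} = 20,  a_{16} = 8,  a_{17} = 2,  a_{18} = 2,  a_{19} = 14,  a_{20} = 2,  a_{21} = 20,  a_{22} = 26,  a_{23} = 14,  a_{24} = 14,  a_{25} = 8,  a_{26} = 14.
Since (a_{25}, a_{26}) = (a_1, a_2) = (8, 14) (two consecutive terms determine the rest), the sequence is eventually periodic: after a pre-period of length 1 it cycles with period 24.
The value 8 first appears (with k ≥ 2) at a_5.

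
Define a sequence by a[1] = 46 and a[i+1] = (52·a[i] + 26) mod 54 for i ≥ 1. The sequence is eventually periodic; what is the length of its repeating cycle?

a[1] = 46; a[2] = 42; a[3] = 50; a[4] = 34; a[5] = 12; a[6] = 2; a[7] = 22; a[8] = 36; a[9] = 8; a[10] = 10; a[11] = 6; a[12] = 14; a[13] = 52; a[14] = 30; a[15] = 20; a[16] = 40; a[17] = 0; a[18] = 26; a[19] = 28; a[20] = 24; a[21] = 32; a[22] = 16; a[23] = 48; a[24] = 38; a[25] = 4; a[26] = 18; a[27] = 44; a[28] = 46.
Since a[28] = a[1] = 46, the sequence is periodic with period 27.

27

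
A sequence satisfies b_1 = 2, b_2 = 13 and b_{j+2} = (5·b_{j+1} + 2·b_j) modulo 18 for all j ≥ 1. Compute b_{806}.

Listing terms: b_1 = 2; b_2 = 13; b_3 = 15; b_4 = 11; b_5 = 13; b_6 = 15.
Since (b_5, b_6) = (b_2, b_3) = (13, 15) (two consecutive terms determine the rest), the sequence is eventually periodic: after a pre-period of length 1 it cycles with period 3.
For j ≥ 2, b_j depends only on (j - 2) mod 3. (806 - 2) mod 3 = 0, so b_{806} = b_2 = 13.

13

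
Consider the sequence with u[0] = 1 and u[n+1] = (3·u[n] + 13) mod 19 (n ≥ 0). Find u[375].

17

Computing terms: u[0] = 1,  u[1] = 16,  u[2] = 4,  u[3] = 6,  u[4] = 12,  u[5] = 11,  u[6] = 8,  u[7] = 18,  u[8] = 10,  u[9] = 5,  u[10] = 9,  u[11] = 2,  u[12] = 0,  u[13] = 13,  u[14] = 14,  u[15] = 17,  u[16] = 7,  u[17] = 15,  u[18] = 1.
Since u[18] = u[0] = 1, the sequence is periodic with period 18.
So u[375] = u[0 + ((375-0) mod 18)] = u[15] = 17.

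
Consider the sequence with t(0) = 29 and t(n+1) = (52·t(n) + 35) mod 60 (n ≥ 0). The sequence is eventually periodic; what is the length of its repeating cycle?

Computing terms: t(0) = 29, t(1) = 43, t(2) = 51, t(3) = 47, t(4) = 19, t(5) = 3, t(6) = 11, t(7) = 7, t(8) = 39, t(9) = 23, t(10) = 31, t(11) = 27, t(12) = 59, t(13) = 43.
Since t(13) = t(1) = 43, the sequence is eventually periodic: after a pre-period of length 1 it cycles with period 12.

12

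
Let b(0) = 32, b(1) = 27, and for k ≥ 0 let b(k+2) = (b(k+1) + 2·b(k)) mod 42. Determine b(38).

7

Computing terms: b(0) = 32; b(1) = 27; b(2) = 7; b(3) = 19; b(4) = 33; b(5) = 29; b(6) = 11; b(7) = 27; b(8) = 7.
Since (b(7), b(8)) = (b(1), b(2)) = (27, 7) (two consecutive terms determine the rest), the sequence is eventually periodic: after a pre-period of length 1 it cycles with period 6.
For k ≥ 1, b(k) depends only on (k - 1) mod 6. (38 - 1) mod 6 = 1, so b(38) = b(2) = 7.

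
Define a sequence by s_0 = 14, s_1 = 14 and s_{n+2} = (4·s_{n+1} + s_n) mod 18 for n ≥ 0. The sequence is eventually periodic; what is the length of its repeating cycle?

8

s_0 = 14,  s_1 = 14,  s_2 = 16,  s_3 = 6,  s_4 = 4,  s_5 = 4,  s_6 = 2,  s_7 = 12,  s_8 = 14,  s_9 = 14.
The sequence repeats with period 8.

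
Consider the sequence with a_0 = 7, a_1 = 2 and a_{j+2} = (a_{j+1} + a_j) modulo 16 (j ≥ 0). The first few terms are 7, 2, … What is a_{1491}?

Listing terms: a_0 = 7; a_1 = 2; a_2 = 9; a_3 = 11; a_4 = 4; a_5 = 15; a_6 = 3; a_7 = 2; a_8 = 5; a_9 = 7; a_{10} = 12; a_{11} = 3; a_{12} = 15; a_{13} = 2; a_{14} = 1; a_{15} = 3; a_{16} = 4; a_{17} = 7; a_{18} = 11; a_{19} = 2; a_{20} = 13; a_{21} = 15; a_{22} = 12; a_{23} = 11; a_{24} = 7; a_{25} = 2.
The sequence repeats with period 24.
So a_{1491} = a_{0 + ((1491-0) mod 24)} = a_3 = 11.

11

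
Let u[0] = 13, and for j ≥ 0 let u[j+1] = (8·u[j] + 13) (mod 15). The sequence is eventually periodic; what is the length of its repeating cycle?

We have u[0] = 13; u[1] = 12; u[2] = 4; u[3] = 0; u[4] = 13.
The sequence repeats with period 4.

4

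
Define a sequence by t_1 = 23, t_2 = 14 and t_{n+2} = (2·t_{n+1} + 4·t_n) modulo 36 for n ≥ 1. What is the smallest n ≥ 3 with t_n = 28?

Computing terms: t_1 = 23; t_2 = 14; t_3 = 12; t_4 = 8; t_5 = 28; t_6 = 16; t_7 = 0; t_8 = 28; t_9 = 20; t_{10} = 8; t_{11} = 24; t_{12} = 8; t_{13} = 4; t_{14} = 4; t_{15} = 24; t_{16} = 28; t_{17} = 8; t_{18} = 20; t_{19} = 0; t_{20} = 8; t_{21} = 16; t_{22} = 28; t_{23} = 12; t_{24} = 28; t_{25} = 32; t_{26} = 32; t_{27} = 12; t_{28} = 8.
Since (t_{27}, t_{28}) = (t_3, t_4) = (12, 8) (two consecutive terms determine the rest), the sequence is eventually periodic: after a pre-period of length 2 it cycles with period 24.
The value 28 first appears (with n ≥ 3) at t_5.

5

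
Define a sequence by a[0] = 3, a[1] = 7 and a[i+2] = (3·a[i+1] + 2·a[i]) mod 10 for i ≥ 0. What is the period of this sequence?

24

Listing terms: a[0] = 3; a[1] = 7; a[2] = 7; a[3] = 5; a[4] = 9; a[5] = 7; a[6] = 9; a[7] = 1; a[8] = 1; a[9] = 5; a[10] = 7; a[11] = 1; a[12] = 7; a[13] = 3; a[14] = 3; a[15] = 5; a[16] = 1; a[17] = 3; a[18] = 1; a[19] = 9; a[20] = 9; a[21] = 5; a[22] = 3; a[23] = 9; a[24] = 3; a[25] = 7.
The sequence repeats with period 24.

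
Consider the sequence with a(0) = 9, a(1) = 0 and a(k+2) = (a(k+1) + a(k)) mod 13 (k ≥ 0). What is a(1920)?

4

a(0) = 9, a(1) = 0, a(2) = 9, a(3) = 9, a(4) = 5, a(5) = 1, a(6) = 6, a(7) = 7, a(8) = 0, a(9) = 7, a(10) = 7, a(11) = 1, a(12) = 8, a(13) = 9, a(14) = 4, a(15) = 0, a(16) = 4, a(17) = 4, a(18) = 8, a(19) = 12, a(20) = 7, a(21) = 6, a(22) = 0, a(23) = 6, a(24) = 6, a(25) = 12, a(26) = 5, a(27) = 4, a(28) = 9, a(29) = 0.
Since (a(28), a(29)) = (a(0), a(1)) = (9, 0) (two consecutive terms determine the rest), the sequence is periodic with period 28.
(1920 - 0) mod 28 = 16, so a(1920) = a(16) = 4.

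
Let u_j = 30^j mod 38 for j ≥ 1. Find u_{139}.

30

We have u_1 = 30,  u_2 = 26,  u_3 = 20,  u_4 = 30.
The sequence repeats with period 3.
(139 - 1) mod 3 = 0, so u_{139} = u_1 = 30.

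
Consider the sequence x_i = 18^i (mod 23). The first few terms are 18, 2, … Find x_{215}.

Computing terms: x_1 = 18, x_2 = 2, x_3 = 13, x_4 = 4, x_5 = 3, x_6 = 8, x_7 = 6, x_8 = 16, x_9 = 12, x_{10} = 9, x_{11} = 1, x_{12} = 18.
Since x_{12} = x_1 = 18, the sequence is periodic with period 11.
So x_{215} = x_{1 + ((215-1) mod 11)} = x_6 = 8.

8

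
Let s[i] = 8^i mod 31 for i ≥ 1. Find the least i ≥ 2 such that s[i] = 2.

We have s[1] = 8; s[2] = 2; s[3] = 16; s[4] = 4; s[5] = 1; s[6] = 8.
Since s[6] = s[1] = 8, the sequence is periodic with period 5.
The value 2 first appears (with i ≥ 2) at s[2].

2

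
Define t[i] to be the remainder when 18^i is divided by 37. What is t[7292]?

Computing terms: t[1] = 18, t[2] = 28, t[3] = 23, t[4] = 7, t[5] = 15, t[6] = 11, t[7] = 13, t[8] = 12, t[9] = 31, t[10] = 3, t[11] = 17, t[12] = 10, t[13] = 32, t[14] = 21, t[15] = 8, t[16] = 33, t[17] = 2, t[18] = 36, t[19] = 19, t[20] = 9, t[21] = 14, t[22] = 30, t[23] = 22, t[24] = 26, t[25] = 24, t[26] = 25, t[27] = 6, t[28] = 34, t[29] = 20, t[30] = 27, t[31] = 5, t[32] = 16, t[33] = 29, t[34] = 4, t[35] = 35, t[36] = 1, t[37] = 18.
The sequence repeats with period 36.
So t[7292] = t[1 + ((7292-1) mod 36)] = t[20] = 9.

9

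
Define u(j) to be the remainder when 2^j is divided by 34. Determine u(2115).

8

We have u(0) = 1,  u(1) = 2,  u(2) = 4,  u(3) = 8,  u(4) = 16,  u(5) = 32,  u(6) = 30,  u(7) = 26,  u(8) = 18,  u(9) = 2.
Since u(9) = u(1) = 2, the sequence is eventually periodic: after a pre-period of length 1 it cycles with period 8.
For j ≥ 1, u(j) depends only on (j - 1) mod 8. (2115 - 1) mod 8 = 2, so u(2115) = u(3) = 8.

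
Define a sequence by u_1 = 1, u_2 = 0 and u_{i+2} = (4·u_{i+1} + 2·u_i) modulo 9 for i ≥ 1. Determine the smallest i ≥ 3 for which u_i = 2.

We have u_1 = 1, u_2 = 0, u_3 = 2, u_4 = 8, u_5 = 0, u_6 = 7, u_7 = 1, u_8 = 0.
The sequence repeats with period 6.
The value 2 first appears (with i ≥ 3) at u_3.

3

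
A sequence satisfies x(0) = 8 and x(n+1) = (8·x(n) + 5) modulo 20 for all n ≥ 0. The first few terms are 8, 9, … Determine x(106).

17

x(0) = 8; x(1) = 9; x(2) = 17; x(3) = 1; x(4) = 13; x(5) = 9.
Since x(5) = x(1) = 9, the sequence is eventually periodic: after a pre-period of length 1 it cycles with period 4.
For n ≥ 1, x(n) depends only on (n - 1) mod 4. (106 - 1) mod 4 = 1, so x(106) = x(2) = 17.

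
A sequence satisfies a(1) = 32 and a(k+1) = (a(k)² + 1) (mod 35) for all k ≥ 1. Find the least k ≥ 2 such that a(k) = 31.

a(1) = 32; a(2) = 10; a(3) = 31; a(4) = 17; a(5) = 10.
Since a(5) = a(2) = 10, the sequence is eventually periodic: after a pre-period of length 1 it cycles with period 3.
The value 31 first appears (with k ≥ 2) at a(3).

3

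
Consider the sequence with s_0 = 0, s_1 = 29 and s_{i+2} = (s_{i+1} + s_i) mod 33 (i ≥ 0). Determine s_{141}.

7

Computing terms: s_0 = 0; s_1 = 29; s_2 = 29; s_3 = 25; s_4 = 21; s_5 = 13; s_6 = 1; s_7 = 14; s_8 = 15; s_9 = 29; s_{10} = 11; s_{11} = 7; s_{12} = 18; s_{13} = 25; s_{14} = 10; s_{15} = 2; s_{16} = 12; s_{17} = 14; s_{18} = 26; s_{19} = 7; s_{20} = 0; s_{21} = 7; s_{22} = 7; s_{23} = 14; s_{24} = 21; s_{25} = 2; s_{26} = 23; s_{27} = 25; s_{28} = 15; s_{29} = 7; s_{30} = 22; s_{31} = 29; s_{32} = 18; s_{33} = 14; s_{34} = 32; s_{35} = 13; s_{36} = 12; s_{37} = 25; s_{38} = 4; s_{39} = 29; s_{40} = 0; s_{41} = 29.
The sequence repeats with period 40.
So s_{141} = s_{0 + ((141-0) mod 40)} = s_{21} = 7.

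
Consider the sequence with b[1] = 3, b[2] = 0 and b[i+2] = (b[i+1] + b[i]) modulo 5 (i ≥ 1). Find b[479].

1

b[1] = 3,  b[2] = 0,  b[3] = 3,  b[4] = 3,  b[5] = 1,  b[6] = 4,  b[7] = 0,  b[8] = 4,  b[9] = 4,  b[10] = 3,  b[11] = 2,  b[12] = 0,  b[13] = 2,  b[14] = 2,  b[15] = 4,  b[16] = 1,  b[17] = 0,  b[18] = 1,  b[19] = 1,  b[20] = 2,  b[21] = 3,  b[22] = 0.
The sequence repeats with period 20.
(479 - 1) mod 20 = 18, so b[479] = b[19] = 1.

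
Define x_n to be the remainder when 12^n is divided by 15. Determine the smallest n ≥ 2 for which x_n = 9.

2

We have x_1 = 12; x_2 = 9; x_3 = 3; x_4 = 6; x_5 = 12.
Since x_5 = x_1 = 12, the sequence is periodic with period 4.
The value 9 first appears (with n ≥ 2) at x_2.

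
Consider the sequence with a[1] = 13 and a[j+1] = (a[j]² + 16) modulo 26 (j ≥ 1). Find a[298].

25

a[1] = 13, a[2] = 3, a[3] = 25, a[4] = 17, a[5] = 19, a[6] = 13.
Since a[6] = a[1] = 13, the sequence is periodic with period 5.
So a[298] = a[1 + ((298-1) mod 5)] = a[3] = 25.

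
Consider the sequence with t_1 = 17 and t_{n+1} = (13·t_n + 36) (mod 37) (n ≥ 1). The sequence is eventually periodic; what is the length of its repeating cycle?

Computing terms: t_1 = 17,  t_2 = 35,  t_3 = 10,  t_4 = 18,  t_5 = 11,  t_6 = 31,  t_7 = 32,  t_8 = 8,  t_9 = 29,  t_{10} = 6,  t_{11} = 3,  t_{12} = 1,  t_{13} = 12,  t_{14} = 7,  t_{15} = 16,  t_{16} = 22,  t_{17} = 26,  t_{18} = 4,  t_{19} = 14,  t_{20} = 33,  t_{21} = 21,  t_{22} = 13,  t_{23} = 20,  t_{24} = 0,  t_{25} = 36,  t_{26} = 23,  t_{27} = 2,  t_{28} = 25,  t_{29} = 28,  t_{30} = 30,  t_{31} = 19,  t_{32} = 24,  t_{33} = 15,  t_{34} = 9,  t_{35} = 5,  t_{36} = 27,  t_{37} = 17.
Since t_{37} = t_1 = 17, the sequence is periodic with period 36.

36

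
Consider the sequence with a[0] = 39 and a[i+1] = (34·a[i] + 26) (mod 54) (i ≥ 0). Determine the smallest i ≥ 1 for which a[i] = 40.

2

a[0] = 39,  a[1] = 2,  a[2] = 40,  a[3] = 36,  a[4] = 8,  a[5] = 28,  a[6] = 6,  a[7] = 14,  a[8] = 16,  a[9] = 30,  a[10] = 20,  a[11] = 4,  a[12] = 0,  a[13] = 26,  a[14] = 46,  a[15] = 24,  a[16] = 32,  a[17] = 34,  a[18] = 48,  a[19] = 38,  a[20] = 22,  a[21] = 18,  a[22] = 44,  a[23] = 10,  a[24] = 42,  a[25] = 50,  a[26] = 52,  a[27] = 12,  a[28] = 2.
Since a[28] = a[1] = 2, the sequence is eventually periodic: after a pre-period of length 1 it cycles with period 27.
The value 40 first appears (with i ≥ 1) at a[2].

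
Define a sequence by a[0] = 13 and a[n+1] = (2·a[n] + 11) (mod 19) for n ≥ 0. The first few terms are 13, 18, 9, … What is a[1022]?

0

Computing terms: a[0] = 13; a[1] = 18; a[2] = 9; a[3] = 10; a[4] = 12; a[5] = 16; a[6] = 5; a[7] = 2; a[8] = 15; a[9] = 3; a[10] = 17; a[11] = 7; a[12] = 6; a[13] = 4; a[14] = 0; a[15] = 11; a[16] = 14; a[17] = 1; a[18] = 13.
Since a[18] = a[0] = 13, the sequence is periodic with period 18.
So a[1022] = a[0 + ((1022-0) mod 18)] = a[14] = 0.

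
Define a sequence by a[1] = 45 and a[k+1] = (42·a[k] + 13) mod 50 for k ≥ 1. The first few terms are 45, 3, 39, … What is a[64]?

Computing terms: a[1] = 45,  a[2] = 3,  a[3] = 39,  a[4] = 1,  a[5] = 5,  a[6] = 23,  a[7] = 29,  a[8] = 31,  a[9] = 15,  a[10] = 43,  a[11] = 19,  a[12] = 11,  a[13] = 25,  a[14] = 13,  a[15] = 9,  a[16] = 41,  a[17] = 35,  a[18] = 33,  a[19] = 49,  a[20] = 21,  a[21] = 45.
Since a[21] = a[1] = 45, the sequence is periodic with period 20.
(64 - 1) mod 20 = 3, so a[64] = a[4] = 1.

1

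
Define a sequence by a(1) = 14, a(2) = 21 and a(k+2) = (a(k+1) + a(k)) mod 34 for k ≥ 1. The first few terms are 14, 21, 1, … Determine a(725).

a(1) = 14; a(2) = 21; a(3) = 1; a(4) = 22; a(5) = 23; a(6) = 11; a(7) = 0; a(8) = 11; a(9) = 11; a(10) = 22; a(11) = 33; a(12) = 21; a(13) = 20; a(14) = 7; a(15) = 27; a(16) = 0; a(17) = 27; a(18) = 27; a(19) = 20; a(20) = 13; a(21) = 33; a(22) = 12; a(23) = 11; a(24) = 23; a(25) = 0; a(26) = 23; a(27) = 23; a(28) = 12; a(29) = 1; a(30) = 13; a(31) = 14; a(32) = 27; a(33) = 7; a(34) = 0; a(35) = 7; a(36) = 7; a(37) = 14; a(38) = 21.
The sequence repeats with period 36.
So a(725) = a(1 + ((725-1) mod 36)) = a(5) = 23.

23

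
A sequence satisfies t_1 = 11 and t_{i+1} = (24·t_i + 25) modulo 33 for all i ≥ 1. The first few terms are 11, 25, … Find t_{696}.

We have t_1 = 11; t_2 = 25; t_3 = 31; t_4 = 10; t_5 = 1; t_6 = 16; t_7 = 13; t_8 = 7; t_9 = 28; t_{10} = 4; t_{11} = 22; t_{12} = 25.
Since t_{12} = t_2 = 25, the sequence is eventually periodic: after a pre-period of length 1 it cycles with period 10.
For i ≥ 2, t_i depends only on (i - 2) mod 10. (696 - 2) mod 10 = 4, so t_{696} = t_6 = 16.

16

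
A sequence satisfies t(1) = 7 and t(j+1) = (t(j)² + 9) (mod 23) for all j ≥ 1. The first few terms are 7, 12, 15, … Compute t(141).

10

Listing terms: t(1) = 7, t(2) = 12, t(3) = 15, t(4) = 4, t(5) = 2, t(6) = 13, t(7) = 17, t(8) = 22, t(9) = 10, t(10) = 17.
Since t(10) = t(7) = 17, the sequence is eventually periodic: after a pre-period of length 6 it cycles with period 3.
For j ≥ 7, t(j) depends only on (j - 7) mod 3. (141 - 7) mod 3 = 2, so t(141) = t(9) = 10.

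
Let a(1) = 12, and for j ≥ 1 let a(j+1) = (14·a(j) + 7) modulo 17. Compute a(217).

We have a(1) = 12, a(2) = 5, a(3) = 9, a(4) = 14, a(5) = 16, a(6) = 10, a(7) = 11, a(8) = 8, a(9) = 0, a(10) = 7, a(11) = 3, a(12) = 15, a(13) = 13, a(14) = 2, a(15) = 1, a(16) = 4, a(17) = 12.
Since a(17) = a(1) = 12, the sequence is periodic with period 16.
(217 - 1) mod 16 = 8, so a(217) = a(9) = 0.

0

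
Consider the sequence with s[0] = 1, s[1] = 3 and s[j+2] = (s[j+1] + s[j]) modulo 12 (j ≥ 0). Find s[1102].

We have s[0] = 1; s[1] = 3; s[2] = 4; s[3] = 7; s[4] = 11; s[5] = 6; s[6] = 5; s[7] = 11; s[8] = 4; s[9] = 3; s[10] = 7; s[11] = 10; s[12] = 5; s[13] = 3; s[14] = 8; s[15] = 11; s[16] = 7; s[17] = 6; s[18] = 1; s[19] = 7; s[20] = 8; s[21] = 3; s[22] = 11; s[23] = 2; s[24] = 1; s[25] = 3.
The sequence repeats with period 24.
So s[1102] = s[0 + ((1102-0) mod 24)] = s[22] = 11.

11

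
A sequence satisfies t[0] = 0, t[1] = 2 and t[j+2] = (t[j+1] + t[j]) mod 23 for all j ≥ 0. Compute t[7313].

t[0] = 0,  t[1] = 2,  t[2] = 2,  t[3] = 4,  t[4] = 6,  t[5] = 10,  t[6] = 16,  t[7] = 3,  t[8] = 19,  t[9] = 22,  t[10] = 18,  t[11] = 17,  t[12] = 12,  t[13] = 6,  t[14] = 18,  t[15] = 1,  t[16] = 19,  t[17] = 20,  t[18] = 16,  t[19] = 13,  t[20] = 6,  t[21] = 19,  t[22] = 2,  t[23] = 21,  t[24] = 0,  t[25] = 21,  t[26] = 21,  t[27] = 19,  t[28] = 17,  t[29] = 13,  t[30] = 7,  t[31] = 20,  t[32] = 4,  t[33] = 1,  t[34] = 5,  t[35] = 6,  t[36] = 11,  t[37] = 17,  t[38] = 5,  t[39] = 22,  t[40] = 4,  t[41] = 3,  t[42] = 7,  t[43] = 10,  t[44] = 17,  t[45] = 4,  t[46] = 21,  t[47] = 2,  t[48] = 0,  t[49] = 2.
The sequence repeats with period 48.
(7313 - 0) mod 48 = 17, so t[7313] = t[17] = 20.

20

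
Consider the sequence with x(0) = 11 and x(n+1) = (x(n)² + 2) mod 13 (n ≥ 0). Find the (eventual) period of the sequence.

We have x(0) = 11, x(1) = 6, x(2) = 12, x(3) = 3, x(4) = 11.
Since x(4) = x(0) = 11, the sequence is periodic with period 4.

4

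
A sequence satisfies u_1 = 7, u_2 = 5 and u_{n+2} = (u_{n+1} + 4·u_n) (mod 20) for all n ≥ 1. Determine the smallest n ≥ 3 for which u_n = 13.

3

We have u_1 = 7; u_2 = 5; u_3 = 13; u_4 = 13; u_5 = 5; u_6 = 17; u_7 = 17; u_8 = 5; u_9 = 13.
Since (u_8, u_9) = (u_2, u_3) = (5, 13) (two consecutive terms determine the rest), the sequence is eventually periodic: after a pre-period of length 1 it cycles with period 6.
The value 13 first appears (with n ≥ 3) at u_3.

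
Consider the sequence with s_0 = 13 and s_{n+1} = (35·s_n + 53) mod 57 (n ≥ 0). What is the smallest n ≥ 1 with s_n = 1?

3

Computing terms: s_0 = 13, s_1 = 52, s_2 = 49, s_3 = 1, s_4 = 31, s_5 = 55, s_6 = 40, s_7 = 28, s_8 = 7, s_9 = 13.
Since s_9 = s_0 = 13, the sequence is periodic with period 9.
The value 1 first appears (with n ≥ 1) at s_3.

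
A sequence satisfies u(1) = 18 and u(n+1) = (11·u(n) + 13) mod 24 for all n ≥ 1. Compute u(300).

Computing terms: u(1) = 18, u(2) = 19, u(3) = 6, u(4) = 7, u(5) = 18.
The sequence repeats with period 4.
(300 - 1) mod 4 = 3, so u(300) = u(4) = 7.

7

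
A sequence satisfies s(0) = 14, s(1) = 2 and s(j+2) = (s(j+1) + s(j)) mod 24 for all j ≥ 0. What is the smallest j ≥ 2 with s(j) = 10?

4

Computing terms: s(0) = 14; s(1) = 2; s(2) = 16; s(3) = 18; s(4) = 10; s(5) = 4; s(6) = 14; s(7) = 18; s(8) = 8; s(9) = 2; s(10) = 10; s(11) = 12; s(12) = 22; s(13) = 10; s(14) = 8; s(15) = 18; s(16) = 2; s(17) = 20; s(18) = 22; s(19) = 18; s(20) = 16; s(21) = 10; s(22) = 2; s(23) = 12; s(24) = 14; s(25) = 2.
Since (s(24), s(25)) = (s(0), s(1)) = (14, 2) (two consecutive terms determine the rest), the sequence is periodic with period 24.
The value 10 first appears (with j ≥ 2) at s(4).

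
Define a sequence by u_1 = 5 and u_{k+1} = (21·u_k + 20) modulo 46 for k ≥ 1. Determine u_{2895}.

11

We have u_1 = 5; u_2 = 33; u_3 = 23; u_4 = 43; u_5 = 3; u_6 = 37; u_7 = 15; u_8 = 13; u_9 = 17; u_{10} = 9; u_{11} = 25; u_{12} = 39; u_{13} = 11; u_{14} = 21; u_{15} = 1; u_{16} = 41; u_{17} = 7; u_{18} = 29; u_{19} = 31; u_{20} = 27; u_{21} = 35; u_{22} = 19; u_{23} = 5.
Since u_{23} = u_1 = 5, the sequence is periodic with period 22.
So u_{2895} = u_{1 + ((2895-1) mod 22)} = u_{13} = 11.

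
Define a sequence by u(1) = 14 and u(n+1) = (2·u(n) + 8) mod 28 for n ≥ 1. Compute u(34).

Computing terms: u(1) = 14,  u(2) = 8,  u(3) = 24,  u(4) = 0,  u(5) = 8.
Since u(5) = u(2) = 8, the sequence is eventually periodic: after a pre-period of length 1 it cycles with period 3.
For n ≥ 2, u(n) depends only on (n - 2) mod 3. (34 - 2) mod 3 = 2, so u(34) = u(4) = 0.

0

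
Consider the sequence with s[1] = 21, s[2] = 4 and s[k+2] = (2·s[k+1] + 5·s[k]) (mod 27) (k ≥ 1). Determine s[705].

5

Listing terms: s[1] = 21, s[2] = 4, s[3] = 5, s[4] = 3, s[5] = 4, s[6] = 23, s[7] = 12, s[8] = 4, s[9] = 14, s[10] = 21, s[11] = 4.
The sequence repeats with period 9.
(705 - 1) mod 9 = 2, so s[705] = s[3] = 5.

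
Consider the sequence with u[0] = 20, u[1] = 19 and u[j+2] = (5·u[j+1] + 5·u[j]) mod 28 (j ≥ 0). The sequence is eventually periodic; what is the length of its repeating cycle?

24

Computing terms: u[0] = 20, u[1] = 19, u[2] = 27, u[3] = 6, u[4] = 25, u[5] = 15, u[6] = 4, u[7] = 11, u[8] = 19, u[9] = 10, u[10] = 5, u[11] = 19, u[12] = 8, u[13] = 23, u[14] = 15, u[15] = 22, u[16] = 17, u[17] = 27, u[18] = 24, u[19] = 3, u[20] = 23, u[21] = 18, u[22] = 9, u[23] = 23, u[24] = 20, u[25] = 19.
The sequence repeats with period 24.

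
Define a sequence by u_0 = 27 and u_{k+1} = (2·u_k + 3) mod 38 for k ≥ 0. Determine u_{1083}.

9

u_0 = 27; u_1 = 19; u_2 = 3; u_3 = 9; u_4 = 21; u_5 = 7; u_6 = 17; u_7 = 37; u_8 = 1; u_9 = 5; u_{10} = 13; u_{11} = 29; u_{12} = 23; u_{13} = 11; u_{14} = 25; u_{15} = 15; u_{16} = 33; u_{17} = 31; u_{18} = 27.
The sequence repeats with period 18.
So u_{1083} = u_{0 + ((1083-0) mod 18)} = u_3 = 9.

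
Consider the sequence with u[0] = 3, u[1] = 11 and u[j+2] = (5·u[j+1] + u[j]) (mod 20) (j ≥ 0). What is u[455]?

u[0] = 3,  u[1] = 11,  u[2] = 18,  u[3] = 1,  u[4] = 3,  u[5] = 16,  u[6] = 3,  u[7] = 11.
Since (u[6], u[7]) = (u[0], u[1]) = (3, 11) (two consecutive terms determine the rest), the sequence is periodic with period 6.
(455 - 0) mod 6 = 5, so u[455] = u[5] = 16.

16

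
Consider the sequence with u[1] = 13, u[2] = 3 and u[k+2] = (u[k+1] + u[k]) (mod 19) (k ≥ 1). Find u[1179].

4

Listing terms: u[1] = 13, u[2] = 3, u[3] = 16, u[4] = 0, u[5] = 16, u[6] = 16, u[7] = 13, u[8] = 10, u[9] = 4, u[10] = 14, u[11] = 18, u[12] = 13, u[13] = 12, u[14] = 6, u[15] = 18, u[16] = 5, u[17] = 4, u[18] = 9, u[19] = 13, u[20] = 3.
Since (u[19], u[20]) = (u[1], u[2]) = (13, 3) (two consecutive terms determine the rest), the sequence is periodic with period 18.
So u[1179] = u[1 + ((1179-1) mod 18)] = u[9] = 4.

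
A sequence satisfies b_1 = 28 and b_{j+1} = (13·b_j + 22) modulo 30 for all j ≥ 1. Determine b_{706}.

Computing terms: b_1 = 28,  b_2 = 26,  b_3 = 0,  b_4 = 22,  b_5 = 8,  b_6 = 6,  b_7 = 10,  b_8 = 2,  b_9 = 18,  b_{10} = 16,  b_{11} = 20,  b_{12} = 12,  b_{13} = 28.
The sequence repeats with period 12.
So b_{706} = b_{1 + ((706-1) mod 12)} = b_{10} = 16.

16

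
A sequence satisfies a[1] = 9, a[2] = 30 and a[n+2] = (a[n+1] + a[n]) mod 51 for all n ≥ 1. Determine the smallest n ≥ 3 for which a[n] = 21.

Computing terms: a[1] = 9,  a[2] = 30,  a[3] = 39,  a[4] = 18,  a[5] = 6,  a[6] = 24,  a[7] = 30,  a[8] = 3,  a[9] = 33,  a[10] = 36,  a[11] = 18,  a[12] = 3,  a[13] = 21,  a[14] = 24,  a[15] = 45,  a[16] = 18,  a[17] = 12,  a[18] = 30,  a[19] = 42,  a[20] = 21,  a[21] = 12,  a[22] = 33,  a[23] = 45,  a[24] = 27,  a[25] = 21,  a[26] = 48,  a[27] = 18,  a[28] = 15,  a[29] = 33,  a[30] = 48,  a[31] = 30,  a[32] = 27,  a[33] = 6,  a[34] = 33,  a[35] = 39,  a[36] = 21,  a[37] = 9,  a[38] = 30.
Since (a[37], a[38]) = (a[1], a[2]) = (9, 30) (two consecutive terms determine the rest), the sequence is periodic with period 36.
The value 21 first appears (with n ≥ 3) at a[13].

13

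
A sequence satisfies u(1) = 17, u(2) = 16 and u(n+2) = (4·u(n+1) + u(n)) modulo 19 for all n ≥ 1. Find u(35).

16

We have u(1) = 17,  u(2) = 16,  u(3) = 5,  u(4) = 17,  u(5) = 16.
Since (u(4), u(5)) = (u(1), u(2)) = (17, 16) (two consecutive terms determine the rest), the sequence is periodic with period 3.
(35 - 1) mod 3 = 1, so u(35) = u(2) = 16.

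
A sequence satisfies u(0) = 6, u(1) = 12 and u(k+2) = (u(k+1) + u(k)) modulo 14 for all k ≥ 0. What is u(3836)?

8

Computing terms: u(0) = 6, u(1) = 12, u(2) = 4, u(3) = 2, u(4) = 6, u(5) = 8, u(6) = 0, u(7) = 8, u(8) = 8, u(9) = 2, u(10) = 10, u(11) = 12, u(12) = 8, u(13) = 6, u(14) = 0, u(15) = 6, u(16) = 6, u(17) = 12.
Since (u(16), u(17)) = (u(0), u(1)) = (6, 12) (two consecutive terms determine the rest), the sequence is periodic with period 16.
So u(3836) = u(0 + ((3836-0) mod 16)) = u(12) = 8.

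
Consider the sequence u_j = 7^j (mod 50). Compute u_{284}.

1

u_0 = 1, u_1 = 7, u_2 = 49, u_3 = 43, u_4 = 1.
Since u_4 = u_0 = 1, the sequence is periodic with period 4.
So u_{284} = u_{0 + ((284-0) mod 4)} = u_0 = 1.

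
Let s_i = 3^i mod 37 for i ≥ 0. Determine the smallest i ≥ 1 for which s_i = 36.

9

Listing terms: s_0 = 1, s_1 = 3, s_2 = 9, s_3 = 27, s_4 = 7, s_5 = 21, s_6 = 26, s_7 = 4, s_8 = 12, s_9 = 36, s_{10} = 34, s_{11} = 28, s_{12} = 10, s_{13} = 30, s_{14} = 16, s_{15} = 11, s_{16} = 33, s_{17} = 25, s_{18} = 1.
The sequence repeats with period 18.
The value 36 first appears (with i ≥ 1) at s_9.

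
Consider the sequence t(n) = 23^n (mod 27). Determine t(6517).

Listing terms: t(0) = 1, t(1) = 23, t(2) = 16, t(3) = 17, t(4) = 13, t(5) = 2, t(6) = 19, t(7) = 5, t(8) = 7, t(9) = 26, t(10) = 4, t(11) = 11, t(12) = 10, t(13) = 14, t(14) = 25, t(15) = 8, t(16) = 22, t(17) = 20, t(18) = 1.
The sequence repeats with period 18.
So t(6517) = t(0 + ((6517-0) mod 18)) = t(1) = 23.

23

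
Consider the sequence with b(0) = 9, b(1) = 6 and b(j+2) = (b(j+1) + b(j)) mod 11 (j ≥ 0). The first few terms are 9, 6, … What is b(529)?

We have b(0) = 9; b(1) = 6; b(2) = 4; b(3) = 10; b(4) = 3; b(5) = 2; b(6) = 5; b(7) = 7; b(8) = 1; b(9) = 8; b(10) = 9; b(11) = 6.
The sequence repeats with period 10.
So b(529) = b(0 + ((529-0) mod 10)) = b(9) = 8.

8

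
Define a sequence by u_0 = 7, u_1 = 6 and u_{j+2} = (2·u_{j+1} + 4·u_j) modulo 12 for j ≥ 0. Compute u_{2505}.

0

Listing terms: u_0 = 7,  u_1 = 6,  u_2 = 4,  u_3 = 8,  u_4 = 8,  u_5 = 0,  u_6 = 8,  u_7 = 4,  u_8 = 4,  u_9 = 0,  u_{10} = 4,  u_{11} = 8.
Since (u_{10}, u_{11}) = (u_2, u_3) = (4, 8) (two consecutive terms determine the rest), the sequence is eventually periodic: after a pre-period of length 2 it cycles with period 8.
For j ≥ 2, u_j depends only on (j - 2) mod 8. (2505 - 2) mod 8 = 7, so u_{2505} = u_9 = 0.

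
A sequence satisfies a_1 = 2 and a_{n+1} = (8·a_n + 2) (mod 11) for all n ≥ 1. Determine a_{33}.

3

Computing terms: a_1 = 2,  a_2 = 7,  a_3 = 3,  a_4 = 4,  a_5 = 1,  a_6 = 10,  a_7 = 5,  a_8 = 9,  a_9 = 8,  a_{10} = 0,  a_{11} = 2.
The sequence repeats with period 10.
(33 - 1) mod 10 = 2, so a_{33} = a_3 = 3.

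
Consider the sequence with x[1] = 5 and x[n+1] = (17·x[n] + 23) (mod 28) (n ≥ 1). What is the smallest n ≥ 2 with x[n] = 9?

Listing terms: x[1] = 5, x[2] = 24, x[3] = 11, x[4] = 14, x[5] = 9, x[6] = 8, x[7] = 19, x[8] = 10, x[9] = 25, x[10] = 0, x[11] = 23, x[12] = 22, x[13] = 5.
Since x[13] = x[1] = 5, the sequence is periodic with period 12.
The value 9 first appears (with n ≥ 2) at x[5].

5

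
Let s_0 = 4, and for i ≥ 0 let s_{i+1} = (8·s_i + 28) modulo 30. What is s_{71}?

12

We have s_0 = 4,  s_1 = 0,  s_2 = 28,  s_3 = 12,  s_4 = 4.
Since s_4 = s_0 = 4, the sequence is periodic with period 4.
So s_{71} = s_{0 + ((71-0) mod 4)} = s_3 = 12.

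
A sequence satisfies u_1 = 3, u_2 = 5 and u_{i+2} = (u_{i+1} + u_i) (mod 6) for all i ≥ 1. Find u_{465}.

0

Computing terms: u_1 = 3; u_2 = 5; u_3 = 2; u_4 = 1; u_5 = 3; u_6 = 4; u_7 = 1; u_8 = 5; u_9 = 0; u_{10} = 5; u_{11} = 5; u_{12} = 4; u_{13} = 3; u_{14} = 1; u_{15} = 4; u_{16} = 5; u_{17} = 3; u_{18} = 2; u_{19} = 5; u_{20} = 1; u_{21} = 0; u_{22} = 1; u_{23} = 1; u_{24} = 2; u_{25} = 3; u_{26} = 5.
Since (u_{25}, u_{26}) = (u_1, u_2) = (3, 5) (two consecutive terms determine the rest), the sequence is periodic with period 24.
So u_{465} = u_{1 + ((465-1) mod 24)} = u_9 = 0.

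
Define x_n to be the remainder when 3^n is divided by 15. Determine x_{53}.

3

We have x_0 = 1, x_1 = 3, x_2 = 9, x_3 = 12, x_4 = 6, x_5 = 3.
Since x_5 = x_1 = 3, the sequence is eventually periodic: after a pre-period of length 1 it cycles with period 4.
For n ≥ 1, x_n depends only on (n - 1) mod 4. (53 - 1) mod 4 = 0, so x_{53} = x_1 = 3.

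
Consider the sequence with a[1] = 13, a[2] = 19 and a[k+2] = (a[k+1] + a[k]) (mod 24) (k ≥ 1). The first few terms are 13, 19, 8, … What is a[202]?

7

Computing terms: a[1] = 13, a[2] = 19, a[3] = 8, a[4] = 3, a[5] = 11, a[6] = 14, a[7] = 1, a[8] = 15, a[9] = 16, a[10] = 7, a[11] = 23, a[12] = 6, a[13] = 5, a[14] = 11, a[15] = 16, a[16] = 3, a[17] = 19, a[18] = 22, a[19] = 17, a[20] = 15, a[21] = 8, a[22] = 23, a[23] = 7, a[24] = 6, a[25] = 13, a[26] = 19.
The sequence repeats with period 24.
So a[202] = a[1 + ((202-1) mod 24)] = a[10] = 7.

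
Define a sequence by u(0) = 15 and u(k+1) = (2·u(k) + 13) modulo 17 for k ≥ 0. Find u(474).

14

u(0) = 15, u(1) = 9, u(2) = 14, u(3) = 7, u(4) = 10, u(5) = 16, u(6) = 11, u(7) = 1, u(8) = 15.
Since u(8) = u(0) = 15, the sequence is periodic with period 8.
(474 - 0) mod 8 = 2, so u(474) = u(2) = 14.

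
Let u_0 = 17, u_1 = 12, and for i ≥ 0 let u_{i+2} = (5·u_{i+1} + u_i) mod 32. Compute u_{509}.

We have u_0 = 17,  u_1 = 12,  u_2 = 13,  u_3 = 13,  u_4 = 14,  u_5 = 19,  u_6 = 13,  u_7 = 20,  u_8 = 17,  u_9 = 9,  u_{10} = 30,  u_{11} = 31,  u_{12} = 25,  u_{13} = 28,  u_{14} = 5,  u_{15} = 21,  u_{16} = 14,  u_{17} = 27,  u_{18} = 21,  u_{19} = 4,  u_{20} = 9,  u_{21} = 17,  u_{22} = 30,  u_{23} = 7,  u_{24} = 1,  u_{25} = 12,  u_{26} = 29,  u_{27} = 29,  u_{28} = 14,  u_{29} = 3,  u_{30} = 29,  u_{31} = 20,  u_{32} = 1,  u_{33} = 25,  u_{34} = 30,  u_{35} = 15,  u_{36} = 9,  u_{37} = 28,  u_{38} = 21,  u_{39} = 5,  u_{40} = 14,  u_{41} = 11,  u_{42} = 5,  u_{43} = 4,  u_{44} = 25,  u_{45} = 1,  u_{46} = 30,  u_{47} = 23,  u_{48} = 17,  u_{49} = 12.
The sequence repeats with period 48.
So u_{509} = u_{0 + ((509-0) mod 48)} = u_{29} = 3.

3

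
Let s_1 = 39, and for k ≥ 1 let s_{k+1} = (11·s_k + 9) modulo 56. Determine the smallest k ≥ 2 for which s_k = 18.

We have s_1 = 39,  s_2 = 46,  s_3 = 11,  s_4 = 18,  s_5 = 39.
Since s_5 = s_1 = 39, the sequence is periodic with period 4.
The value 18 first appears (with k ≥ 2) at s_4.

4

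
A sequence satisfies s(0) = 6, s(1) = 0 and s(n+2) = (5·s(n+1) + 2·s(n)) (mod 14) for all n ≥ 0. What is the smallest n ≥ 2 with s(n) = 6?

11

We have s(0) = 6; s(1) = 0; s(2) = 12; s(3) = 4; s(4) = 2; s(5) = 4; s(6) = 10; s(7) = 2; s(8) = 2; s(9) = 0; s(10) = 4; s(11) = 6; s(12) = 10; s(13) = 6; s(14) = 8; s(15) = 10; s(16) = 10; s(17) = 0; s(18) = 6; s(19) = 2; s(20) = 8; s(21) = 2; s(22) = 12; s(23) = 8; s(24) = 8; s(25) = 0; s(26) = 2; s(27) = 10; s(28) = 12; s(29) = 10; s(30) = 4; s(31) = 12; s(32) = 12; s(33) = 0; s(34) = 10; s(35) = 8; s(36) = 4; s(37) = 8; s(38) = 6; s(39) = 4; s(40) = 4; s(41) = 0; s(42) = 8; s(43) = 12; s(44) = 6; s(45) = 12; s(46) = 2; s(47) = 6; s(48) = 6; s(49) = 0.
Since (s(48), s(49)) = (s(0), s(1)) = (6, 0) (two consecutive terms determine the rest), the sequence is periodic with period 48.
The value 6 first appears (with n ≥ 2) at s(11).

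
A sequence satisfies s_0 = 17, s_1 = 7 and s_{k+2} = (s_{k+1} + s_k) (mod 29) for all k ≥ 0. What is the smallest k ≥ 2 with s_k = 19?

13

Listing terms: s_0 = 17,  s_1 = 7,  s_2 = 24,  s_3 = 2,  s_4 = 26,  s_5 = 28,  s_6 = 25,  s_7 = 24,  s_8 = 20,  s_9 = 15,  s_{10} = 6,  s_{11} = 21,  s_{12} = 27,  s_{13} = 19,  s_{14} = 17,  s_{15} = 7.
The sequence repeats with period 14.
The value 19 first appears (with k ≥ 2) at s_{13}.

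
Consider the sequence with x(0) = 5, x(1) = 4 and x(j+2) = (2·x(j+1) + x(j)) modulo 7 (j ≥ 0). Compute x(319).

We have x(0) = 5,  x(1) = 4,  x(2) = 6,  x(3) = 2,  x(4) = 3,  x(5) = 1,  x(6) = 5,  x(7) = 4.
Since (x(6), x(7)) = (x(0), x(1)) = (5, 4) (two consecutive terms determine the rest), the sequence is periodic with period 6.
(319 - 0) mod 6 = 1, so x(319) = x(1) = 4.

4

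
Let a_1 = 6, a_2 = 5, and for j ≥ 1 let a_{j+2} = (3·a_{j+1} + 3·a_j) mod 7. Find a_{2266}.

0

a_1 = 6, a_2 = 5, a_3 = 5, a_4 = 2, a_5 = 0, a_6 = 6, a_7 = 4, a_8 = 2, a_9 = 4, a_{10} = 4, a_{11} = 3, a_{12} = 0, a_{13} = 2, a_{14} = 6, a_{15} = 3, a_{16} = 6, a_{17} = 6, a_{18} = 1, a_{19} = 0, a_{20} = 3, a_{21} = 2, a_{22} = 1, a_{23} = 2, a_{24} = 2, a_{25} = 5, a_{26} = 0, a_{27} = 1, a_{28} = 3, a_{29} = 5, a_{30} = 3, a_{31} = 3, a_{32} = 4, a_{33} = 0, a_{34} = 5, a_{35} = 1, a_{36} = 4, a_{37} = 1, a_{38} = 1, a_{39} = 6, a_{40} = 0, a_{41} = 4, a_{42} = 5, a_{43} = 6, a_{44} = 5.
The sequence repeats with period 42.
So a_{2266} = a_{1 + ((2266-1) mod 42)} = a_{40} = 0.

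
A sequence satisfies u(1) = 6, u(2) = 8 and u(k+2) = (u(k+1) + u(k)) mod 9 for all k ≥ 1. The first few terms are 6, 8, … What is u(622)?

7

u(1) = 6,  u(2) = 8,  u(3) = 5,  u(4) = 4,  u(5) = 0,  u(6) = 4,  u(7) = 4,  u(8) = 8,  u(9) = 3,  u(10) = 2,  u(11) = 5,  u(12) = 7,  u(13) = 3,  u(14) = 1,  u(15) = 4,  u(16) = 5,  u(17) = 0,  u(18) = 5,  u(19) = 5,  u(20) = 1,  u(21) = 6,  u(22) = 7,  u(23) = 4,  u(24) = 2,  u(25) = 6,  u(26) = 8.
Since (u(25), u(26)) = (u(1), u(2)) = (6, 8) (two consecutive terms determine the rest), the sequence is periodic with period 24.
(622 - 1) mod 24 = 21, so u(622) = u(22) = 7.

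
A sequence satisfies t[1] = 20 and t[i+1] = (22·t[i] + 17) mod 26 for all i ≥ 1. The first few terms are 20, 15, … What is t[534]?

t[1] = 20, t[2] = 15, t[3] = 9, t[4] = 7, t[5] = 15.
Since t[5] = t[2] = 15, the sequence is eventually periodic: after a pre-period of length 1 it cycles with period 3.
For i ≥ 2, t[i] depends only on (i - 2) mod 3. (534 - 2) mod 3 = 1, so t[534] = t[3] = 9.

9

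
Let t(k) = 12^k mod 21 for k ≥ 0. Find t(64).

9

t(0) = 1; t(1) = 12; t(2) = 18; t(3) = 6; t(4) = 9; t(5) = 3; t(6) = 15; t(7) = 12.
Since t(7) = t(1) = 12, the sequence is eventually periodic: after a pre-period of length 1 it cycles with period 6.
For k ≥ 1, t(k) depends only on (k - 1) mod 6. (64 - 1) mod 6 = 3, so t(64) = t(4) = 9.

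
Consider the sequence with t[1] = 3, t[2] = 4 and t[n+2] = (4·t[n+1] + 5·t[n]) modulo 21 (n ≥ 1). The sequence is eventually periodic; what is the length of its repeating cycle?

Listing terms: t[1] = 3,  t[2] = 4,  t[3] = 10,  t[4] = 18,  t[5] = 17,  t[6] = 11,  t[7] = 3,  t[8] = 4.
The sequence repeats with period 6.

6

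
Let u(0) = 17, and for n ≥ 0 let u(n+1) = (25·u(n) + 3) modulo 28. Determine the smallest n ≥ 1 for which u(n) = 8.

u(0) = 17; u(1) = 8; u(2) = 7; u(3) = 10; u(4) = 1; u(5) = 0; u(6) = 3; u(7) = 22; u(8) = 21; u(9) = 24; u(10) = 15; u(11) = 14; u(12) = 17.
Since u(12) = u(0) = 17, the sequence is periodic with period 12.
The value 8 first appears (with n ≥ 1) at u(1).

1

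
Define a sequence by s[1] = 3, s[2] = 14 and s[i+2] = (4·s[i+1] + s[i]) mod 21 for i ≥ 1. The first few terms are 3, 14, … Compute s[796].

16

s[1] = 3; s[2] = 14; s[3] = 17; s[4] = 19; s[5] = 9; s[6] = 13; s[7] = 19; s[8] = 5; s[9] = 18; s[10] = 14; s[11] = 11; s[12] = 16; s[13] = 12; s[14] = 1; s[15] = 16; s[16] = 2; s[17] = 3; s[18] = 14.
The sequence repeats with period 16.
So s[796] = s[1 + ((796-1) mod 16)] = s[12] = 16.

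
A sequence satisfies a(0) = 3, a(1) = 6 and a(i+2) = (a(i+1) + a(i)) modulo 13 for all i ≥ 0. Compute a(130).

Listing terms: a(0) = 3; a(1) = 6; a(2) = 9; a(3) = 2; a(4) = 11; a(5) = 0; a(6) = 11; a(7) = 11; a(8) = 9; a(9) = 7; a(10) = 3; a(11) = 10; a(12) = 0; a(13) = 10; a(14) = 10; a(15) = 7; a(16) = 4; a(17) = 11; a(18) = 2; a(19) = 0; a(20) = 2; a(21) = 2; a(22) = 4; a(23) = 6; a(24) = 10; a(25) = 3; a(26) = 0; a(27) = 3; a(28) = 3; a(29) = 6.
Since (a(28), a(29)) = (a(0), a(1)) = (3, 6) (two consecutive terms determine the rest), the sequence is periodic with period 28.
So a(130) = a(0 + ((130-0) mod 28)) = a(18) = 2.

2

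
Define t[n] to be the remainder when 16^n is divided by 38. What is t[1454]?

We have t[0] = 1,  t[1] = 16,  t[2] = 28,  t[3] = 30,  t[4] = 24,  t[5] = 4,  t[6] = 26,  t[7] = 36,  t[8] = 6,  t[9] = 20,  t[10] = 16.
Since t[10] = t[1] = 16, the sequence is eventually periodic: after a pre-period of length 1 it cycles with period 9.
For n ≥ 1, t[n] depends only on (n - 1) mod 9. (1454 - 1) mod 9 = 4, so t[1454] = t[5] = 4.

4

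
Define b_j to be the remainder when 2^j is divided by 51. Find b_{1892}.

b_1 = 2; b_2 = 4; b_3 = 8; b_4 = 16; b_5 = 32; b_6 = 13; b_7 = 26; b_8 = 1; b_9 = 2.
The sequence repeats with period 8.
So b_{1892} = b_{1 + ((1892-1) mod 8)} = b_4 = 16.

16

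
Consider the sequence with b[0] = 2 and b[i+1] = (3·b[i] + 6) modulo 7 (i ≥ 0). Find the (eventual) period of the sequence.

6

Listing terms: b[0] = 2; b[1] = 5; b[2] = 0; b[3] = 6; b[4] = 3; b[5] = 1; b[6] = 2.
The sequence repeats with period 6.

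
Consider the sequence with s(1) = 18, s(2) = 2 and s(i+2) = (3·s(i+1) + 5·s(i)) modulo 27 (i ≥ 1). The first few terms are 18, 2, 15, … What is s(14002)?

8

Listing terms: s(1) = 18, s(2) = 2, s(3) = 15, s(4) = 1, s(5) = 24, s(6) = 23, s(7) = 0, s(8) = 7, s(9) = 21, s(10) = 17, s(11) = 21, s(12) = 13, s(13) = 9, s(14) = 11, s(15) = 24, s(16) = 19, s(17) = 15, s(18) = 5, s(19) = 9, s(20) = 25, s(21) = 12, s(22) = 26, s(23) = 3, s(24) = 4, s(25) = 0, s(26) = 20, s(27) = 6, s(28) = 10, s(29) = 6, s(30) = 14, s(31) = 18, s(32) = 16, s(33) = 3, s(34) = 8, s(35) = 12, s(36) = 22, s(37) = 18, s(38) = 2.
The sequence repeats with period 36.
(14002 - 1) mod 36 = 33, so s(14002) = s(34) = 8.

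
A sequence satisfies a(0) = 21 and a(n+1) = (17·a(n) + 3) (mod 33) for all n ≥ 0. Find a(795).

a(0) = 21, a(1) = 30, a(2) = 18, a(3) = 12, a(4) = 9, a(5) = 24, a(6) = 15, a(7) = 27, a(8) = 0, a(9) = 3, a(10) = 21.
The sequence repeats with period 10.
So a(795) = a(0 + ((795-0) mod 10)) = a(5) = 24.

24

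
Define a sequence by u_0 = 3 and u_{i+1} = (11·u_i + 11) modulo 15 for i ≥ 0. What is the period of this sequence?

u_0 = 3, u_1 = 14, u_2 = 0, u_3 = 11, u_4 = 12, u_5 = 8, u_6 = 9, u_7 = 5, u_8 = 6, u_9 = 2, u_{10} = 3.
Since u_{10} = u_0 = 3, the sequence is periodic with period 10.

10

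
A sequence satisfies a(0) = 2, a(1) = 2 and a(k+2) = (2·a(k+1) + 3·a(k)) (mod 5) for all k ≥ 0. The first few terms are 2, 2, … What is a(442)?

0

Computing terms: a(0) = 2; a(1) = 2; a(2) = 0; a(3) = 1; a(4) = 2; a(5) = 2.
Since (a(4), a(5)) = (a(0), a(1)) = (2, 2) (two consecutive terms determine the rest), the sequence is periodic with period 4.
(442 - 0) mod 4 = 2, so a(442) = a(2) = 0.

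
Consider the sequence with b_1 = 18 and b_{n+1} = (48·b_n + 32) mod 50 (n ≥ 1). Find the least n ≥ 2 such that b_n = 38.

9

We have b_1 = 18,  b_2 = 46,  b_3 = 40,  b_4 = 2,  b_5 = 28,  b_6 = 26,  b_7 = 30,  b_8 = 22,  b_9 = 38,  b_{10} = 6,  b_{11} = 20,  b_{12} = 42,  b_{13} = 48,  b_{14} = 36,  b_{15} = 10,  b_{16} = 12,  b_{17} = 8,  b_{18} = 16,  b_{19} = 0,  b_{20} = 32,  b_{21} = 18.
The sequence repeats with period 20.
The value 38 first appears (with n ≥ 2) at b_9.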